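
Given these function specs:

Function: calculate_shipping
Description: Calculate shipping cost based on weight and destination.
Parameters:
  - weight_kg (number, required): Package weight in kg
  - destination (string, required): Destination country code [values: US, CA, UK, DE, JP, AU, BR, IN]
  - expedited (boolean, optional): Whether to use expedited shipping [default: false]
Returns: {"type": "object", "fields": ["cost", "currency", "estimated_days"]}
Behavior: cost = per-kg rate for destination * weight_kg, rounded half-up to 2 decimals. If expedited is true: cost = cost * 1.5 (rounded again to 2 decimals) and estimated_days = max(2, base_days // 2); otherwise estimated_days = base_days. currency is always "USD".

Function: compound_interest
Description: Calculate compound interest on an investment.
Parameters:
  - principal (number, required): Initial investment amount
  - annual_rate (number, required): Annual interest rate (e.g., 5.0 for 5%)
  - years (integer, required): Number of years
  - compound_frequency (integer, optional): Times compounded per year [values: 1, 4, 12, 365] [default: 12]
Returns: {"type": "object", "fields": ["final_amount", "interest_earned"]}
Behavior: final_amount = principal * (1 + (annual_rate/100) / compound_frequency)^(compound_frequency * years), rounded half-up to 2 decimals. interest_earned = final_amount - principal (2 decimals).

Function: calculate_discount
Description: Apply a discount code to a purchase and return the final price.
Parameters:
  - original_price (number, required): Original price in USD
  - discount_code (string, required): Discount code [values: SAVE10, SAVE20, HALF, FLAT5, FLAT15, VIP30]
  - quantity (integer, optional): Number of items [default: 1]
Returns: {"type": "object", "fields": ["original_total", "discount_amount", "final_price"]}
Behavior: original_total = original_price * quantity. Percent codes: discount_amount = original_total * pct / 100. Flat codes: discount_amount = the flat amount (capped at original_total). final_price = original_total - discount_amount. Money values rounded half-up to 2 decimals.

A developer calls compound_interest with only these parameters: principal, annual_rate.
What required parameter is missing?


Required parameters: principal, annual_rate, years
Provided: principal, annual_rate
Missing: years
years


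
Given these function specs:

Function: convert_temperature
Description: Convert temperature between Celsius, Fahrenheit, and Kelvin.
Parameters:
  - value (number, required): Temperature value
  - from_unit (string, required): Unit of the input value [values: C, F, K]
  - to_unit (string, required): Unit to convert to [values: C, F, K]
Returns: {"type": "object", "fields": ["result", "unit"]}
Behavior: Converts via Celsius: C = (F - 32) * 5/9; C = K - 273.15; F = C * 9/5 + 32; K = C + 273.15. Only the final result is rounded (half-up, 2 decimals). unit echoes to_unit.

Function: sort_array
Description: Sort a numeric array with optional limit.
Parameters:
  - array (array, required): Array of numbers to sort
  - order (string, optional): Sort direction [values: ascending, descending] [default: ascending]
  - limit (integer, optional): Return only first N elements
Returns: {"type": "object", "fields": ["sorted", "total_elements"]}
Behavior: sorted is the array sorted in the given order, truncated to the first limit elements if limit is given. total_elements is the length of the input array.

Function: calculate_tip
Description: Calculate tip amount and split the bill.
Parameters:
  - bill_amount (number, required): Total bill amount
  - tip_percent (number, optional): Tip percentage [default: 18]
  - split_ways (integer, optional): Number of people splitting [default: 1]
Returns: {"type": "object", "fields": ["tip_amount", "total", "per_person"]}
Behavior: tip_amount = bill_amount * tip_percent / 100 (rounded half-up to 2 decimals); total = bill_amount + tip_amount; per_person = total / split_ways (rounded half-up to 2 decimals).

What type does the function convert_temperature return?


The convert_temperature spec declares Returns: {"type": "object", "fields": ["result", "unit"]}
Type:
object


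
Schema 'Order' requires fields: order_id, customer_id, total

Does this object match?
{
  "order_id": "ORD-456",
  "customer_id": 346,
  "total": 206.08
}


Checking required fields... All present.
Valid - all required fields present


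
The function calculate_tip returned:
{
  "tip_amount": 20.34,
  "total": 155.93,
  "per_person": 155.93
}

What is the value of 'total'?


155.93


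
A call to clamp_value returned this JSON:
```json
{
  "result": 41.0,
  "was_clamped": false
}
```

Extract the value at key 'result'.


41.0


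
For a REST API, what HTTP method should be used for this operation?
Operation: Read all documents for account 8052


GET = read, POST = create, PUT = update/replace, DELETE = remove
This operation is a read.
GET


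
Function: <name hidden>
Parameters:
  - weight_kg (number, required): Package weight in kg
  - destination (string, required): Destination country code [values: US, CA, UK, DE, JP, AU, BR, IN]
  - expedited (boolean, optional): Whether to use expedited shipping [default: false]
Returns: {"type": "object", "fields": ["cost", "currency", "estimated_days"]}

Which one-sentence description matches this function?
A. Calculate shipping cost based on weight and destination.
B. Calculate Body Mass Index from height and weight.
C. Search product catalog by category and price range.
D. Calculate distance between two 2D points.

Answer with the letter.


Parameters weight_kg, destination, expedited and return ["cost", "currency", "estimated_days"] fit: Calculate shipping cost based on weight and destination.
A


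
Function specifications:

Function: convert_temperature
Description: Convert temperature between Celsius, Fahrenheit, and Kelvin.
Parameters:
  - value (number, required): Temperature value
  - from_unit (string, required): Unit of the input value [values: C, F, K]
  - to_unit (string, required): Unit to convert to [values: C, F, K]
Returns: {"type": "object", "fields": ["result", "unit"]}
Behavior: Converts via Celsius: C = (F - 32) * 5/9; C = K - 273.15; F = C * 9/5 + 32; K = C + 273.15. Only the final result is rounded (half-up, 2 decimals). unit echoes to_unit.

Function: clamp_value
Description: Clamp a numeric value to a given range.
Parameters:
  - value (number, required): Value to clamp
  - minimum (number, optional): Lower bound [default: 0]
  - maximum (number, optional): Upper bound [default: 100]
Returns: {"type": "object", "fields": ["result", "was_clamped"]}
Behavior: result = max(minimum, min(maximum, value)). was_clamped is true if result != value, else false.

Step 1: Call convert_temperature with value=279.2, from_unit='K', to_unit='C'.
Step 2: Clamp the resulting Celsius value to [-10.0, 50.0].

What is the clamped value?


Step 1: convert_temperature(value=279.2, from_unit=K, to_unit=C)
  To C: 279.2 - 273.15 = 6.05
  Target is C: 6.05
  Round to 2 decimals: 6.05
  -> result = 6.05 C
Step 2: clamp_value(value=6.05, minimum=-10.0, maximum=50.0)
  result = max(-10.0, min(50.0, 6.05)) = max(-10.0, 6.05) = 6.05
  was_clamped = (6.05 != 6.05) = false
  -> result = 6.05
6.05


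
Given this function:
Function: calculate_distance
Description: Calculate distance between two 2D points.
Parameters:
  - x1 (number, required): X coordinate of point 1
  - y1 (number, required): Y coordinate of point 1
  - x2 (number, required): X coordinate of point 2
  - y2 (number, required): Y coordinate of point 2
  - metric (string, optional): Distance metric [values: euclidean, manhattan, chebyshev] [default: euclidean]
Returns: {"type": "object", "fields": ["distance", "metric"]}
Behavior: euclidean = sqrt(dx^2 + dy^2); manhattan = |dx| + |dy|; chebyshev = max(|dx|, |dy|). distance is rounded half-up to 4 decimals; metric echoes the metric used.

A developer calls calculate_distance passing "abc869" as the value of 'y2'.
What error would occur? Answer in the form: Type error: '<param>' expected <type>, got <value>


Spec: 'y2' is declared as number; "abc869" is a string.
Type error: 'y2' expected number, got "abc869"


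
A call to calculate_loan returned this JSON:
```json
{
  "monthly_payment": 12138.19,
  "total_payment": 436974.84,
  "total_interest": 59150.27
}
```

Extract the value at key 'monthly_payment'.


12138.19


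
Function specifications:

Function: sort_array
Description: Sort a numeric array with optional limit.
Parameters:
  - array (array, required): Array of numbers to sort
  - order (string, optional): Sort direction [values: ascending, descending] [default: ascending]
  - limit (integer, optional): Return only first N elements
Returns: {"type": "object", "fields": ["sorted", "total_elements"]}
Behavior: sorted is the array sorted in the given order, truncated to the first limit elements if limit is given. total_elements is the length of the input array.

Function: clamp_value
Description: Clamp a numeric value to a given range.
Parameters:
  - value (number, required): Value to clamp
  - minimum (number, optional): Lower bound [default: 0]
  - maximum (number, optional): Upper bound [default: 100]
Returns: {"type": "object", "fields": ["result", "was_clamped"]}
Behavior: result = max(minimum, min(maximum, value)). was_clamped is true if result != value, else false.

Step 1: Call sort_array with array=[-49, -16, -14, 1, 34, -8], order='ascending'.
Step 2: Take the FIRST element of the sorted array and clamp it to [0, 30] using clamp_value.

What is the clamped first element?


Step 1: sort_array(order=ascending)
  sorted: [-49, -16, -14, -8, 1, 34]
  -> first element = -49
Step 2: clamp_value(value=-49, minimum=0, maximum=30)
  result = max(0, min(30, -49)) = max(0, -49) = 0
  was_clamped = (0 != -49) = true
  -> result = 0
0


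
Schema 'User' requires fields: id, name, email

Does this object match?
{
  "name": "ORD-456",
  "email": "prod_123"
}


Checking required fields...
Missing: id
Invalid - missing required field 'id'


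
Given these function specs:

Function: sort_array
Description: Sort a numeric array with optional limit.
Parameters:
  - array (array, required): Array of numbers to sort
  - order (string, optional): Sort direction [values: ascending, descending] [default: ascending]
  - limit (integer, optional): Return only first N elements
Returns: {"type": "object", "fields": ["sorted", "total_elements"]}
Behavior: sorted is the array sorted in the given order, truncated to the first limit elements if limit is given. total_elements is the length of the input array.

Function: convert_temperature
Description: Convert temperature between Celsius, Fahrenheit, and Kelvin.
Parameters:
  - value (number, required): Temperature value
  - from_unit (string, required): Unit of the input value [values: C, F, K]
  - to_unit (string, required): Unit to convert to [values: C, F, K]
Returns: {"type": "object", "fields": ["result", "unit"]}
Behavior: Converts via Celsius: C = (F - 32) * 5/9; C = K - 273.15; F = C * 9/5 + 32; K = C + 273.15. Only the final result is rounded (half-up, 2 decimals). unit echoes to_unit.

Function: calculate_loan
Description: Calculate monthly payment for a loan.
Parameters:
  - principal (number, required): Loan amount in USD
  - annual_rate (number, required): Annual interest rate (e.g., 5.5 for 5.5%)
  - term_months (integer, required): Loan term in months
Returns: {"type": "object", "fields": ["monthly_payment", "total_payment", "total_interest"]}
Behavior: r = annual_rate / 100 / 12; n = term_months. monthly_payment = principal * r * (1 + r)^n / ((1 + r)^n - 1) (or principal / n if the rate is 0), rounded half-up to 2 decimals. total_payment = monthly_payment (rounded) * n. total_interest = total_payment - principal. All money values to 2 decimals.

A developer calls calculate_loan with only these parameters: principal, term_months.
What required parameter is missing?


Required parameters: principal, annual_rate, term_months
Provided: principal, term_months
Missing: annual_rate
annual_rate


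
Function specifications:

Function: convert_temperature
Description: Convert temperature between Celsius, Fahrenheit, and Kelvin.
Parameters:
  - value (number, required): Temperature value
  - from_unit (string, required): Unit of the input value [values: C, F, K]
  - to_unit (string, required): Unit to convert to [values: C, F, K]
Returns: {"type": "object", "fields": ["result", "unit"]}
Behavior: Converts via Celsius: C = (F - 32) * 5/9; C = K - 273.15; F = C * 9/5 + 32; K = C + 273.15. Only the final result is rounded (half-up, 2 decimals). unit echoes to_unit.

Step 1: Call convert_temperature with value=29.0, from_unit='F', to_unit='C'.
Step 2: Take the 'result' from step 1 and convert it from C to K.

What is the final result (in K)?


Step 1: convert_temperature(value=29.0, from_unit=F, to_unit=C)
  To C: (29 - 32) * 5/9 = -1.666667
  Target is C: -1.666667
  Round to 2 decimals: -1.67
  -> result = -1.67 C
Step 2: convert_temperature(value=-1.67, from_unit=C, to_unit=K)
  Input already in C: -1.67
  To K: -1.67 + 273.15 = 271.48
  Round to 2 decimals: 271.48
  -> result = 271.48 K
271.48 K


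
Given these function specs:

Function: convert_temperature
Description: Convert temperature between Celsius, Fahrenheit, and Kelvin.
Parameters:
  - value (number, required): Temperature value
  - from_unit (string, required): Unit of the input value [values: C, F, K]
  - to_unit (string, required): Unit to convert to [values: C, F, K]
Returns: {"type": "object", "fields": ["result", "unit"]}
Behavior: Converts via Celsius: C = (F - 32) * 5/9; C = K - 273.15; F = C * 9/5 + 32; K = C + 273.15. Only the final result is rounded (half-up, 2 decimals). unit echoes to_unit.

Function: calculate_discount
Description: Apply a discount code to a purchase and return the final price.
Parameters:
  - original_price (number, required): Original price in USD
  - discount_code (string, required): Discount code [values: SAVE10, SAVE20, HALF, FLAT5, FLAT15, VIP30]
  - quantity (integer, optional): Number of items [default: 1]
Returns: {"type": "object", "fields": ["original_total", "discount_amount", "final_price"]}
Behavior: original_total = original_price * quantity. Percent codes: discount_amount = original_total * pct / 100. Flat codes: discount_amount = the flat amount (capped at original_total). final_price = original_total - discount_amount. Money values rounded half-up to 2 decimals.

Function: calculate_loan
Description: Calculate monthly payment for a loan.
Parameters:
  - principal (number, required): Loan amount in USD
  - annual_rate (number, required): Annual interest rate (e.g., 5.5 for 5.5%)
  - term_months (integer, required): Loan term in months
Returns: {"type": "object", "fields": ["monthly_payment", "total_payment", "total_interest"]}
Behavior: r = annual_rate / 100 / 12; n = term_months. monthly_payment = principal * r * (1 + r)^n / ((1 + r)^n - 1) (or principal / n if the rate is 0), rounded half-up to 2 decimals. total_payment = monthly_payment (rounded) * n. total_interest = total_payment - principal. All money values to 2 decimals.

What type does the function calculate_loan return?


The calculate_loan spec declares Returns: {"type": "object", "fields": ["monthly_payment", "total_payment", "total_interest"]}
Type:
object


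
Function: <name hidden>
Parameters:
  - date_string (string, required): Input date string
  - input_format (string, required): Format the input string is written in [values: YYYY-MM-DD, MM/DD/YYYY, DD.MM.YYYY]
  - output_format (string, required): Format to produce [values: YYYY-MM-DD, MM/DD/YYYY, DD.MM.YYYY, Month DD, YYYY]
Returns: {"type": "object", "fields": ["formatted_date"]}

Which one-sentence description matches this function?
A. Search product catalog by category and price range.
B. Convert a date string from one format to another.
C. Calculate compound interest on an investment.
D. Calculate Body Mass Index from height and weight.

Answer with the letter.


Parameters date_string, input_format, output_format and return ["formatted_date"] fit: Convert a date string from one format to another.
B


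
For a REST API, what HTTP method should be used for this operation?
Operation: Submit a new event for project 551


GET = read, POST = create, PUT = update/replace, DELETE = remove
This operation is a create.
POST


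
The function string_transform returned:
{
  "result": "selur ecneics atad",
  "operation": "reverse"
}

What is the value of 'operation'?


reverse


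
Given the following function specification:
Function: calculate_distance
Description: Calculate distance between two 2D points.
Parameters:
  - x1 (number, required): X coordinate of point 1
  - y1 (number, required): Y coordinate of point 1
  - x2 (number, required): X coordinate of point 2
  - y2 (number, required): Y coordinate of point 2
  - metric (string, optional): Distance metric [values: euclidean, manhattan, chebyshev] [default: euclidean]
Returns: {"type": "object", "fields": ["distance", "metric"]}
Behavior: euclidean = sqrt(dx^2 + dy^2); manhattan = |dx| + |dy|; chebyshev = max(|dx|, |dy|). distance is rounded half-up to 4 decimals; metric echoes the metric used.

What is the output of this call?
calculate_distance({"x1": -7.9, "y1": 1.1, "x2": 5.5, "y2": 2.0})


Defaults applied: metric=euclidean
|dx| = |5.5 - -7.9| = 13.4; |dy| = |2 - 1.1| = 0.9
euclidean: sqrt(13.4^2 + 0.9^2) = sqrt(180.37) = 13.43019
Round to 4 decimals: 13.4302
Output:
{"distance": 13.4302, "metric": "euclidean"}


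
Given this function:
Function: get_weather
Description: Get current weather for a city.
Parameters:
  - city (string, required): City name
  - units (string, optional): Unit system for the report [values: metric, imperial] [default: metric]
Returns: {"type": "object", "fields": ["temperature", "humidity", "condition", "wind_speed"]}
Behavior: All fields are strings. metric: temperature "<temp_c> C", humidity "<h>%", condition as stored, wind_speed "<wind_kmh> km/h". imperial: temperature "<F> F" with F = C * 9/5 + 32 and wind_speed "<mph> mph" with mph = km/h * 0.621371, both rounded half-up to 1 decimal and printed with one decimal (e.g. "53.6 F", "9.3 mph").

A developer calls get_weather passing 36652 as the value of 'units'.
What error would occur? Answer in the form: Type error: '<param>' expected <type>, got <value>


Spec: 'units' is declared as string; 36652 is an integer.
Type error: 'units' expected string, got 36652


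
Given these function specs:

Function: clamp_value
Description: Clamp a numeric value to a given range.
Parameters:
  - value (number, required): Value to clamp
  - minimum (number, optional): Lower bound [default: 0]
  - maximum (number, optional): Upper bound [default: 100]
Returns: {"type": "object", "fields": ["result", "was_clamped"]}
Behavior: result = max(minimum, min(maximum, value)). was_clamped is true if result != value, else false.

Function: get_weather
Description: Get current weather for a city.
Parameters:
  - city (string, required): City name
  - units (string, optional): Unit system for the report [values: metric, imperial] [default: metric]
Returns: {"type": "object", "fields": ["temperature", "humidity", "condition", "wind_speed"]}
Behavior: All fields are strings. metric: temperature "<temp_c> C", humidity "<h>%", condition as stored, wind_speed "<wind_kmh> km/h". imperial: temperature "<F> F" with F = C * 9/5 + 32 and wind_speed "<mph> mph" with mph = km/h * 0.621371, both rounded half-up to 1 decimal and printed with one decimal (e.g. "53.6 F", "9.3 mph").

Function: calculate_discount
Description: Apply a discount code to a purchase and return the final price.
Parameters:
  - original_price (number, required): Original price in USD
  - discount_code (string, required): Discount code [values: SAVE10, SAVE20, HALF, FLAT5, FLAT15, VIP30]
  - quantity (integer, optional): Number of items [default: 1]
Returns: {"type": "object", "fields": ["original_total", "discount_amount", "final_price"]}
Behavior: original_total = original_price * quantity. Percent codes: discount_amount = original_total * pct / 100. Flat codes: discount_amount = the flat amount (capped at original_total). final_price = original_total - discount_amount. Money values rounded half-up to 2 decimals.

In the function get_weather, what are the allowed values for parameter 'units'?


The get_weather spec declares:
  - units (string, optional): Unit system for the report [values: metric, imperial] [default: metric]
Allowed values:
metric, imperial


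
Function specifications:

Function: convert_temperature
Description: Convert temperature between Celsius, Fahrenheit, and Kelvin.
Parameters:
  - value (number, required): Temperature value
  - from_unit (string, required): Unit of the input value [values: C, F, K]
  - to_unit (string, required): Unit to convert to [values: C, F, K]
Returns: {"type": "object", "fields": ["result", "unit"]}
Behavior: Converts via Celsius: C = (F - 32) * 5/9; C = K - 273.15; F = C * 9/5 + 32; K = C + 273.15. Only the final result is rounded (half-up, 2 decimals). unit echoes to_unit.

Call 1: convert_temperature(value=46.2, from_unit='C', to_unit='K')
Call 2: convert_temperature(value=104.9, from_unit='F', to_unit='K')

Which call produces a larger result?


Call 1:
  Input already in C: 46.2
  To K: 46.2 + 273.15 = 319.35
  Round to 2 decimals: 319.35
  -> 319.35 K
Call 2:
  To C: (104.9 - 32) * 5/9 = 40.5
  To K: 40.5 + 273.15 = 313.65
  Round to 2 decimals: 313.65
  -> 313.65 K
Call 1 (319.35 K)


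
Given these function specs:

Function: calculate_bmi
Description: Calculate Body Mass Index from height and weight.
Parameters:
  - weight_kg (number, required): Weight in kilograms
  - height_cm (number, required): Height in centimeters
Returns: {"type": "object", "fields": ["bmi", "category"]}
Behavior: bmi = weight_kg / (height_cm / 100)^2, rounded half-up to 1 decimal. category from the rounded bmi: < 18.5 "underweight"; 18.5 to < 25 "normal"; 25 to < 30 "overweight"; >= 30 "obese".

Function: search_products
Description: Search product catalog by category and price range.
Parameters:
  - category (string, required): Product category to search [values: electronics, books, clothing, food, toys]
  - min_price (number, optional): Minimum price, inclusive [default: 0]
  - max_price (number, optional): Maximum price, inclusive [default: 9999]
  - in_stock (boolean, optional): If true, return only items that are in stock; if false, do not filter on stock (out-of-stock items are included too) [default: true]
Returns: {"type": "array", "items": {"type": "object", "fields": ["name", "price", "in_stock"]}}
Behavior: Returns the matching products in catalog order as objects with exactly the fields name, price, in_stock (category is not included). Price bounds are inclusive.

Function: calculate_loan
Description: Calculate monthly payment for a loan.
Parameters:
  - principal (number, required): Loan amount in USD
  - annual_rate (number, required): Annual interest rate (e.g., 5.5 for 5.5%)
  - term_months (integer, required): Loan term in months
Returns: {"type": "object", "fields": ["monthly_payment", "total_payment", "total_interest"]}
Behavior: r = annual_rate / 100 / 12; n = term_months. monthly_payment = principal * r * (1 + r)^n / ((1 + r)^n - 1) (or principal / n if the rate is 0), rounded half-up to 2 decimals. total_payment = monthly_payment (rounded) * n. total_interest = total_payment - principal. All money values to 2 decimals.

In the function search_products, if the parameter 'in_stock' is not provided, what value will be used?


The search_products spec declares:
  - in_stock (boolean, optional): If true, return only items that are in stock; if false, do not filter on stock (out-of-stock items are included too) [default: true]
Default:
true


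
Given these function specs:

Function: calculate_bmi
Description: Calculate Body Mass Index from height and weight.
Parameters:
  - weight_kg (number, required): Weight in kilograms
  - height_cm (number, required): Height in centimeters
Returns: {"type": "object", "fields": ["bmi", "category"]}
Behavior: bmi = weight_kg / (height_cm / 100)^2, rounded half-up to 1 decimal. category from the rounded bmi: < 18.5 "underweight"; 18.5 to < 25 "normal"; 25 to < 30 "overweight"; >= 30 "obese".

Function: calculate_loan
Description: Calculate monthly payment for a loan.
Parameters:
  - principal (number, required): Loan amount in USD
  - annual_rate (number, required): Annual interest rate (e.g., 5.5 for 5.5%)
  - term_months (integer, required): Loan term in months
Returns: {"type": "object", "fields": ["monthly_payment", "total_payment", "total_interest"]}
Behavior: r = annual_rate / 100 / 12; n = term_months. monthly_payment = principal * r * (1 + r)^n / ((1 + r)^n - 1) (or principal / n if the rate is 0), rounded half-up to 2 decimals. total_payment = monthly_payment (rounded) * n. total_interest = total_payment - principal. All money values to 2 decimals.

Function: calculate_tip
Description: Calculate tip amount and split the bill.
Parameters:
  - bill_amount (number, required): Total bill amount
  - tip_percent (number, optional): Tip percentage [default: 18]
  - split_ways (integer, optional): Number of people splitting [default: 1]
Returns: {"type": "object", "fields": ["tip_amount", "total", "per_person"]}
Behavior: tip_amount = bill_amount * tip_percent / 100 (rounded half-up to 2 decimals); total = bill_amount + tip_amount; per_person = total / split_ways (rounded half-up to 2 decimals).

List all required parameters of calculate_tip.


Parameters of calculate_tip and their required/optional flag:
  bill_amount: required
  tip_percent: optional
  split_ways: optional
bill_amount


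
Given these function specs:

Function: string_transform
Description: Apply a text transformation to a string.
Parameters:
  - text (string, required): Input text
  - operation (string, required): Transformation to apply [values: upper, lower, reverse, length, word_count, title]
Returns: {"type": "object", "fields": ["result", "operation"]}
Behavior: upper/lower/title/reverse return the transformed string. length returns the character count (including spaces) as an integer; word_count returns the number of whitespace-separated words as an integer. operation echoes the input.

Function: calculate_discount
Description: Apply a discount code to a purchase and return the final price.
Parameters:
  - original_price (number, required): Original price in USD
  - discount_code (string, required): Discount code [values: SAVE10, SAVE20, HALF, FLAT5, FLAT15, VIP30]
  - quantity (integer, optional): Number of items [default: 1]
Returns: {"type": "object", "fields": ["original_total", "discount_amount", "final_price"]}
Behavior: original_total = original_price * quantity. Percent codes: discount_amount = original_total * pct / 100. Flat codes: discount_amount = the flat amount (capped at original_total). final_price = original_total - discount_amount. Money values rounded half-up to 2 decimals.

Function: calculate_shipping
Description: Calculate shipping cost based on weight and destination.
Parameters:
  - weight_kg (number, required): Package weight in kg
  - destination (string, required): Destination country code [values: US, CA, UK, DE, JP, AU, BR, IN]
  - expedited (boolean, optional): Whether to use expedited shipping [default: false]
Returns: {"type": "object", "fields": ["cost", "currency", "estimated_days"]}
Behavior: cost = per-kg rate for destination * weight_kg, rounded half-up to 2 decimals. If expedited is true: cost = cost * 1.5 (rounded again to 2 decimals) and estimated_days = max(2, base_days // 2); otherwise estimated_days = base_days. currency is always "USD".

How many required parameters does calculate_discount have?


Parameters of calculate_discount: original_price (required), discount_code (required), quantity (optional)
Required count:
2


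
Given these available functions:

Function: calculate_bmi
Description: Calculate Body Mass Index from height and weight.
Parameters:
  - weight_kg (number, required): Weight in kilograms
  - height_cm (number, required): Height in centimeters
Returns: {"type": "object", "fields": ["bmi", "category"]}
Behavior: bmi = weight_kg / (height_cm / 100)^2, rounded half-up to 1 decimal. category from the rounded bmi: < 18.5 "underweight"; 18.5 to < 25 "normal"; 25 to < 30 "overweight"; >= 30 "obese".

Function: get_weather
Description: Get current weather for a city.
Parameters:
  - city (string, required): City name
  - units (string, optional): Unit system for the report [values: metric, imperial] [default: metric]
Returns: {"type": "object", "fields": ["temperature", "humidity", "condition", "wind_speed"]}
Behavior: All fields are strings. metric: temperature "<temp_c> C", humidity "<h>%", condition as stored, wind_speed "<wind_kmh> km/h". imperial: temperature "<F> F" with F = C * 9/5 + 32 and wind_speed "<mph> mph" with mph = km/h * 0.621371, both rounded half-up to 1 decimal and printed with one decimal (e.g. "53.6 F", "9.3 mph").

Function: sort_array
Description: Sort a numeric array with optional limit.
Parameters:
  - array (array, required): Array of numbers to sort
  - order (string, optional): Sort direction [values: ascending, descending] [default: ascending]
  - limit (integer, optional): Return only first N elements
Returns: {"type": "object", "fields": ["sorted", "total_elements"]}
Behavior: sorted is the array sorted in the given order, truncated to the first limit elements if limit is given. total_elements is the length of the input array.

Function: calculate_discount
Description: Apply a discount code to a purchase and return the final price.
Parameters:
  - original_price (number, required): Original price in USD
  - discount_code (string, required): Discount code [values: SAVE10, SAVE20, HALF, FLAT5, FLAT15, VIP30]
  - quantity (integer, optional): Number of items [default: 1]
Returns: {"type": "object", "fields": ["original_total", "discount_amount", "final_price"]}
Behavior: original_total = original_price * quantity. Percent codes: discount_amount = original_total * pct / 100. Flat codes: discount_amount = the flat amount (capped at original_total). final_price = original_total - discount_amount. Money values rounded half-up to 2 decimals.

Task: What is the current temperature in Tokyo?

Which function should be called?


The task needs a function whose description is: Get current weather for a city.
get_weather


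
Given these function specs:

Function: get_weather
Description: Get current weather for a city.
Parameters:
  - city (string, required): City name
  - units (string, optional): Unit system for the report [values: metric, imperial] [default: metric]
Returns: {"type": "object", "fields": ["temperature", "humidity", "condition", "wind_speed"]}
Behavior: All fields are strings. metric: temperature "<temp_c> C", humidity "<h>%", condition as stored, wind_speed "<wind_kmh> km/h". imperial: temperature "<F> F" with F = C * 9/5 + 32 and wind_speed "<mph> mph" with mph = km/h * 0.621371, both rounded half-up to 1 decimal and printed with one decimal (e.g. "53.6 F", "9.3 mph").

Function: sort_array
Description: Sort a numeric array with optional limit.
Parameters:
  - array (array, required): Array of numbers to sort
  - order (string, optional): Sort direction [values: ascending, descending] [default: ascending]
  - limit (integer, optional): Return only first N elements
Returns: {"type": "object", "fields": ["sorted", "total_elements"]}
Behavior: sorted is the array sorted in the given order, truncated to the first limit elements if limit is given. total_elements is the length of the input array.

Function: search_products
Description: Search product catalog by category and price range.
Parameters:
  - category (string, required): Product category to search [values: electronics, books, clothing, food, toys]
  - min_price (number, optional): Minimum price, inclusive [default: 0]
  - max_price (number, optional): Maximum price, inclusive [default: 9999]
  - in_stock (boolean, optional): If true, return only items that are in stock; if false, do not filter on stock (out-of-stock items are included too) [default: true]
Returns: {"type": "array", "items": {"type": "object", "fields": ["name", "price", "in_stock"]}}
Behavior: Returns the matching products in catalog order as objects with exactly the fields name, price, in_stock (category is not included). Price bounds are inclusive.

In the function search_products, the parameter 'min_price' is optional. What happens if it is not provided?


The search_products spec declares:
  - min_price (number, optional): Minimum price, inclusive [default: 0]
It defaults to 0


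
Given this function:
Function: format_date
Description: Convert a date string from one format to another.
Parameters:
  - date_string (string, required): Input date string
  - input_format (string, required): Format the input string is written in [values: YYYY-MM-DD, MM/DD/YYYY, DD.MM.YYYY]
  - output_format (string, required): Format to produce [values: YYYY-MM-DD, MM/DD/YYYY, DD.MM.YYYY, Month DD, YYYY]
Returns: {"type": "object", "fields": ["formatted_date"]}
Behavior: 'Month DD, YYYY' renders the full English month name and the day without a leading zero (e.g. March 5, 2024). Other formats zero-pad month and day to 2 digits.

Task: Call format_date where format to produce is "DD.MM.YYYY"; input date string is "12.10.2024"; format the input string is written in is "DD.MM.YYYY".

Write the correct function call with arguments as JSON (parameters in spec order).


Mapping each described value to its parameter name:
  'Format to produce' -> output_format = "DD.MM.YYYY"
  'Input date string' -> date_string = "12.10.2024"
  'Format the input string is written in' -> input_format = "DD.MM.YYYY"
format_date({"date_string": "12.10.2024", "input_format": "DD.MM.YYYY", "output_format": "DD.MM.YYYY"})


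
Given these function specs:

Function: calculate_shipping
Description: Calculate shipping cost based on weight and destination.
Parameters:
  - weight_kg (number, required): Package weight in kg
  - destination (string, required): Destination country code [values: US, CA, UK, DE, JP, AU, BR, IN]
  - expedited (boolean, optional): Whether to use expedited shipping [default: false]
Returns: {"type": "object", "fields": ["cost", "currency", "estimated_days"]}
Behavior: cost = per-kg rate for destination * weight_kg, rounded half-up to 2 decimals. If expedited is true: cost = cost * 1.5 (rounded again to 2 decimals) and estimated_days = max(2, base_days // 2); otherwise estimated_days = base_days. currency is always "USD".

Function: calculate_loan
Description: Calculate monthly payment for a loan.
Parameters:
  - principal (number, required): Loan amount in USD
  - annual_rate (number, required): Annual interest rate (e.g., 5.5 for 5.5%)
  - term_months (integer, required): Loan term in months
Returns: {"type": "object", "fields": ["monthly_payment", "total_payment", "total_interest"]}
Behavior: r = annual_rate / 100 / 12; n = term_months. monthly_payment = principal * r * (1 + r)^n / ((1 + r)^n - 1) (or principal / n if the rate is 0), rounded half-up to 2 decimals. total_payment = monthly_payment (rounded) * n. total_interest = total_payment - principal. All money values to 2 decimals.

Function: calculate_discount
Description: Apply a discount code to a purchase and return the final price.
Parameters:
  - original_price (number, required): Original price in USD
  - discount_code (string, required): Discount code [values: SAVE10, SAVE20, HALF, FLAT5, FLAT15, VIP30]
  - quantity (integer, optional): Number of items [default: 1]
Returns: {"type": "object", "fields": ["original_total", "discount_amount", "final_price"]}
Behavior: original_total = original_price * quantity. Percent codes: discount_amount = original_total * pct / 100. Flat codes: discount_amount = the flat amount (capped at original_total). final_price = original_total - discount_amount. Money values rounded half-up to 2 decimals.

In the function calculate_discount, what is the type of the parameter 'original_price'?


The calculate_discount spec declares:
  - original_price (number, required): Original price in USD
Type:
number


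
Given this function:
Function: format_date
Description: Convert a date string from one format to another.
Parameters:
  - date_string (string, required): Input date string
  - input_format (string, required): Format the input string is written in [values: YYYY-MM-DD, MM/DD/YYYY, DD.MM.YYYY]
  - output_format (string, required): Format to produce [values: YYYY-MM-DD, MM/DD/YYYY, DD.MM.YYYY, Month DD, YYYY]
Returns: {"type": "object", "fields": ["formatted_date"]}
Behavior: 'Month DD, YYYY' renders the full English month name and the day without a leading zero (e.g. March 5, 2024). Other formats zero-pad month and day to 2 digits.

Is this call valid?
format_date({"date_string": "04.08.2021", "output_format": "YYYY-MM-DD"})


Checking required parameters...
Missing required parameter: input_format
Invalid - missing required parameter 'input_format'


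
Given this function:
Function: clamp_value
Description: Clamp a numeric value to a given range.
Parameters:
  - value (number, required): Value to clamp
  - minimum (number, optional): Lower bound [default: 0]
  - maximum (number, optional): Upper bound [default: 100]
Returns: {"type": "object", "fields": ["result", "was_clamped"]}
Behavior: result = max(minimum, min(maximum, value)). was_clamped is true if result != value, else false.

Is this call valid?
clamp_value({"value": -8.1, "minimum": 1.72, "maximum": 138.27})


Checking all required parameters present and types match... All valid.
Valid


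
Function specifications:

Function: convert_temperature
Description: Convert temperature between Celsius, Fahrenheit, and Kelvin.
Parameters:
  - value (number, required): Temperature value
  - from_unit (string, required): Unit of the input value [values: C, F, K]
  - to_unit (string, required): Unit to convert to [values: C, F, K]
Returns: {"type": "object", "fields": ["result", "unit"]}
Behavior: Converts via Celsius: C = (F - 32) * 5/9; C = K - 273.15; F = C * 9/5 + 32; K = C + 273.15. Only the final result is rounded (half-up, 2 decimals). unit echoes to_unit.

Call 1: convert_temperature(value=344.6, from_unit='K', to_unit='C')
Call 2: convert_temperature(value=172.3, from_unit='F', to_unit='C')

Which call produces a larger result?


Call 1:
  To C: 344.6 - 273.15 = 71.45
  Target is C: 71.45
  Round to 2 decimals: 71.45
  -> 71.45 C
Call 2:
  To C: (172.3 - 32) * 5/9 = 77.944444
  Target is C: 77.944444
  Round to 2 decimals: 77.94
  -> 77.94 C
Call 2 (77.94 C)


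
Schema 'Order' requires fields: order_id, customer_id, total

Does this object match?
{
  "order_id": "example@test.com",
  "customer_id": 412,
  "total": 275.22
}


Checking required fields... All present.
Valid - all required fields present


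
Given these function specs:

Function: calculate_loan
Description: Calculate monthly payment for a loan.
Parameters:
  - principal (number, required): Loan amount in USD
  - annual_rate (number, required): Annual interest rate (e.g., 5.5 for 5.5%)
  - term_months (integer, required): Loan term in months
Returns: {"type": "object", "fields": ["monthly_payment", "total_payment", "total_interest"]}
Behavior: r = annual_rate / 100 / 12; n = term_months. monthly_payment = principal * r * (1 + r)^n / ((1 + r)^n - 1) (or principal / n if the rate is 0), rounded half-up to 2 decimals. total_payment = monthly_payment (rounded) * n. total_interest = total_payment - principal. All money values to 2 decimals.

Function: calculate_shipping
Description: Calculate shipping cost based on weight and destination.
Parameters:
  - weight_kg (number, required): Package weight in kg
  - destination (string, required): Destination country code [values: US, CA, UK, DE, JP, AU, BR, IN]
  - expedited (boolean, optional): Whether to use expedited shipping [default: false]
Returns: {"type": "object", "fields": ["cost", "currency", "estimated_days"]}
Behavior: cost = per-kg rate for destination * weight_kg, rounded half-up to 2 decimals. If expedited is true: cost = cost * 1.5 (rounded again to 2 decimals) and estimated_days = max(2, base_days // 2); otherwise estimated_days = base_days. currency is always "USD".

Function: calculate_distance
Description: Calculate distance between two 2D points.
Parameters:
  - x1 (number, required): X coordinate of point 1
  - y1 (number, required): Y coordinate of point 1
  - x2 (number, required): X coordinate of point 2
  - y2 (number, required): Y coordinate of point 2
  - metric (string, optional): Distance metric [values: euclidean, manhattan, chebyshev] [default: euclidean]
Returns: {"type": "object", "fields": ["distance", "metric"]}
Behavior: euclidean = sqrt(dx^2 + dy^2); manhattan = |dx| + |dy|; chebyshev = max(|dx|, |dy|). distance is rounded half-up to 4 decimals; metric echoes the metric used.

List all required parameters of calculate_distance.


Parameters of calculate_distance and their required/optional flag:
  x1: required
  y1: required
  x2: required
  y2: required
  metric: optional
x1, x2, y1, y2
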